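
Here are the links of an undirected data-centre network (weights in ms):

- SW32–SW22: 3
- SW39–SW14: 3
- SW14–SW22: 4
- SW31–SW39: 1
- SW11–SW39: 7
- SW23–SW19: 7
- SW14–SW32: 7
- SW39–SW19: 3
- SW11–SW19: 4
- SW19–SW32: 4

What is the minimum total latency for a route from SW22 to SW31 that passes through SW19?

11 ms

Shortest SW22→SW19: SW22–SW32–SW19 = 7
Shortest SW19→SW31: SW19–SW39–SW31 = 4
Total via SW19: 7 + 4 = 11 ms.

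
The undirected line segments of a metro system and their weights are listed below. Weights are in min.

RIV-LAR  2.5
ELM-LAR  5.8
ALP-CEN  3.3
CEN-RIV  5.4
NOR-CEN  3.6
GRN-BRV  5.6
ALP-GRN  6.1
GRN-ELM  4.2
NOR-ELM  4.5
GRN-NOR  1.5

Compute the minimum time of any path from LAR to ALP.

Compare a few routes:
LAR–ELM–GRN–ALP: 5.8+4.2+6.1 = 16.1
LAR–ELM–NOR–CEN–ALP: 5.8+4.5+3.6+3.3 = 17.2
LAR–RIV–CEN–ALP: 2.5+5.4+3.3 = 11.2
Cheapest is LAR–RIV–CEN–ALP at 11.2 min.

11.2 min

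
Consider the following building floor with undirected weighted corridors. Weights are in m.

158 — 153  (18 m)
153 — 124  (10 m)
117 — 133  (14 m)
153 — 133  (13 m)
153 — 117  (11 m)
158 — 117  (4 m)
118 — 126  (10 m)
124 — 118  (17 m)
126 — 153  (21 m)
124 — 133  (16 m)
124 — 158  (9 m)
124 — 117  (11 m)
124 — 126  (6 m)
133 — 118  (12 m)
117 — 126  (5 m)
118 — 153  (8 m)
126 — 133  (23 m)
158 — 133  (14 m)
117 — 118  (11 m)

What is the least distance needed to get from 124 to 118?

16 m

Settle nodes by increasing distance from 124:
124: 0
126: 6  (via 124)
158: 9  (via 124)
153: 10  (via 124)
117: 11  (via 124)
133: 16  (via 124)
118: 16  (via 126)
Shortest route: 124 → 126 → 118 = 16 m.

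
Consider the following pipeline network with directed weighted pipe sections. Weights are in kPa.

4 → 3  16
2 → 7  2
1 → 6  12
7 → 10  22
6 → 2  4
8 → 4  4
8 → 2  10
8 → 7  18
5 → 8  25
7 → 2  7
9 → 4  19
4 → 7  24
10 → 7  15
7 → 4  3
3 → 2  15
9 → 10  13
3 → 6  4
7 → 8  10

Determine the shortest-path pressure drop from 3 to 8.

Shortest distances from 3:
3: 0
6: 4  (via 3)
2: 8  (via 6)
7: 10  (via 2)
4: 13  (via 7)
8: 20  (via 7)
Shortest route: 3 → 6 → 2 → 7 → 8 = 20 kPa.

20 kPa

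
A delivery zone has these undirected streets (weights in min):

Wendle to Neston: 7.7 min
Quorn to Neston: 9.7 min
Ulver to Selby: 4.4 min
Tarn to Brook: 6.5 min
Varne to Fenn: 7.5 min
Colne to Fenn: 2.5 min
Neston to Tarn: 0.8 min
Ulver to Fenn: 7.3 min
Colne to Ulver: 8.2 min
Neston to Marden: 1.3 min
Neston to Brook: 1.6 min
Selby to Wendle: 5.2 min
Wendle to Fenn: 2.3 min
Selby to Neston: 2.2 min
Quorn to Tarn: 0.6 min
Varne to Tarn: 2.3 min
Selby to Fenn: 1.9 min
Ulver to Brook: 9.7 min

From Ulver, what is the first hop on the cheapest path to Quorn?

Selby

Candidate routes:
Ulver–Brook–Neston–Tarn–Quorn: 9.7+1.6+0.8+0.6 = 12.7
Ulver–Selby–Neston–Tarn–Quorn: 4.4+2.2+0.8+0.6 = 8
The minimum is 8 min via Ulver–Selby–Neston–Tarn–Quorn.
So from Ulver the first move is to Selby.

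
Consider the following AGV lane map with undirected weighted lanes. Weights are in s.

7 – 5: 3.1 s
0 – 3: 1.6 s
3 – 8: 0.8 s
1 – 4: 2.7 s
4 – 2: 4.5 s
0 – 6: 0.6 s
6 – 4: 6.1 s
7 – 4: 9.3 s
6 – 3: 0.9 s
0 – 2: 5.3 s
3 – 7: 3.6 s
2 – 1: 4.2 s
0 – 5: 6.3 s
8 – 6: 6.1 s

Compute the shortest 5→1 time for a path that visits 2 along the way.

Best 5 to 2: 5–0–2 costing 11.6
Best 2 to 1: 2–1 costing 4.2
Total via 2: 11.6 + 4.2 = 15.8 s.

15.8 s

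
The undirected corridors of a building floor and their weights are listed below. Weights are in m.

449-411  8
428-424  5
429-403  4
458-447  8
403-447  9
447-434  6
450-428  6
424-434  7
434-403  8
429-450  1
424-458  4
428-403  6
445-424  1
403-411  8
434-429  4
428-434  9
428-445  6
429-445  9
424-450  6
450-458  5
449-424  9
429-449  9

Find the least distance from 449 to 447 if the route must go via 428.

29 m

Best 449 to 428: 449 → 424 → 428 costing 14
Best 428 to 447: 428 → 403 → 447 costing 15
Total via 428: 14 + 15 = 29 m.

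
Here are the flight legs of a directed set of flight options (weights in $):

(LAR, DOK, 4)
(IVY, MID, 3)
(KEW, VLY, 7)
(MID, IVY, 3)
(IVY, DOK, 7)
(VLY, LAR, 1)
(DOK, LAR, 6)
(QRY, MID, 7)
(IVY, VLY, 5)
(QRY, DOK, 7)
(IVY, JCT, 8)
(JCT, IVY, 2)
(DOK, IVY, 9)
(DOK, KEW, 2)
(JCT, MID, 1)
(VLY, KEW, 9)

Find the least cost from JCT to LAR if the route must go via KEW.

$19

Shortest JCT→KEW: JCT → IVY → DOK → KEW = 11
Shortest KEW→LAR: KEW → VLY → LAR = 8
Total via KEW: 11 + 8 = $19.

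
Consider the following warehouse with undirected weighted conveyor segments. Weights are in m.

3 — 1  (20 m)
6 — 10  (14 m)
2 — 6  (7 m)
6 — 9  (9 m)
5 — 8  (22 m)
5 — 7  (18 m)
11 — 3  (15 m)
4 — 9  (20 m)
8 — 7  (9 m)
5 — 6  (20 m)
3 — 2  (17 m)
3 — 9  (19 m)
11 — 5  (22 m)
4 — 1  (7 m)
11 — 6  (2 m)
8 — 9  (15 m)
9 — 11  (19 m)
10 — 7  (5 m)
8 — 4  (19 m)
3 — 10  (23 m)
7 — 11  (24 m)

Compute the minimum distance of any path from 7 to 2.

26 m

Running Dijkstra from 7:
7: 0
10: 5  (via 7)
8: 9  (via 7)
5: 18  (via 7)
6: 19  (via 10)
11: 21  (via 6)
9: 24  (via 8)
2: 26  (via 6)
Shortest route: 7–10–6–2 = 26 m.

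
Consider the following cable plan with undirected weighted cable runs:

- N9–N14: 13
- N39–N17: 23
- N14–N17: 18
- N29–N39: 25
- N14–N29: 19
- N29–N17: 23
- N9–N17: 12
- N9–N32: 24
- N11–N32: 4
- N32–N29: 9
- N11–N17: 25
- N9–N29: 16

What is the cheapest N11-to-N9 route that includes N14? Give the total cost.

Best N11 to N14: N11–N32–N29–N14 costing 32
Shortest N14→N9: N14–N9 = 13
Total via N14: 32 + 13 = 45.

45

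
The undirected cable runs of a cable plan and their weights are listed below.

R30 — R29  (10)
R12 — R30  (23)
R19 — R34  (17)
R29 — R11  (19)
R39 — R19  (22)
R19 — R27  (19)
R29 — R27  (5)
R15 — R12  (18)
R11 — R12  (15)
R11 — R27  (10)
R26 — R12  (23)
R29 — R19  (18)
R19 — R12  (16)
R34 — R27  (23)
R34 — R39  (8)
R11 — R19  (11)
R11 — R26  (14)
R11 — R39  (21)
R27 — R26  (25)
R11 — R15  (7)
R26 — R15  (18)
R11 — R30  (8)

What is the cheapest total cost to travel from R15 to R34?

35

Enumerating some paths:
R15 - R11 - R19 - R34: 7+11+17 = 35
R15 - R11 - R39 - R34: 7+21+8 = 36
R15 - R11 - R19 - R39 - R34: 7+11+22+8 = 48
R15 - R11 - R27 - R34: 7+10+23 = 40
The minimum is 35 via R15 - R11 - R19 - R34.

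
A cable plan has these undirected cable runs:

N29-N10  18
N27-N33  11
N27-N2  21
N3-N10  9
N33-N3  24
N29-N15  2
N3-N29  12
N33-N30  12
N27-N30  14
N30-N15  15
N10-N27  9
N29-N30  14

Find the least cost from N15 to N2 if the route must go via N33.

59

Best N15 to N33: N15 → N30 → N33 costing 27
Shortest N33→N2: N33 → N27 → N2 = 32
Total via N33: 27 + 32 = 59.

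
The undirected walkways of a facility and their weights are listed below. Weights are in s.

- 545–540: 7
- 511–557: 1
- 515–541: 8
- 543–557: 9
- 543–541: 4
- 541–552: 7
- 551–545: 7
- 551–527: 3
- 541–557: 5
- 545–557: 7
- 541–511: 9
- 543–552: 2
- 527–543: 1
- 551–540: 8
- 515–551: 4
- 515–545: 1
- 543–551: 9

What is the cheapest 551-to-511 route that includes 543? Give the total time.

Shortest 551→543: 551 → 527 → 543 = 4
Shortest 543→511: 543 → 557 → 511 = 10
Total via 543: 4 + 10 = 14 s.

14 s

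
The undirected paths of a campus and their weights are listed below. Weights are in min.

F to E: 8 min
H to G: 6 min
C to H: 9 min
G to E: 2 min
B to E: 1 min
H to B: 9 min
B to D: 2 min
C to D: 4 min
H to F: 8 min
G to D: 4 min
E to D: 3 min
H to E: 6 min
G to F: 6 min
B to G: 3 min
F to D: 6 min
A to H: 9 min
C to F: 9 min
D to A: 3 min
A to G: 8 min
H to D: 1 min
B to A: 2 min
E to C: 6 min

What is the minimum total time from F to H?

Running Dijkstra from F:
F: 0
D: 6  (via F)
G: 6  (via F)
H: 7  (via D)
Shortest route: F → D → H = 7 min.

7 min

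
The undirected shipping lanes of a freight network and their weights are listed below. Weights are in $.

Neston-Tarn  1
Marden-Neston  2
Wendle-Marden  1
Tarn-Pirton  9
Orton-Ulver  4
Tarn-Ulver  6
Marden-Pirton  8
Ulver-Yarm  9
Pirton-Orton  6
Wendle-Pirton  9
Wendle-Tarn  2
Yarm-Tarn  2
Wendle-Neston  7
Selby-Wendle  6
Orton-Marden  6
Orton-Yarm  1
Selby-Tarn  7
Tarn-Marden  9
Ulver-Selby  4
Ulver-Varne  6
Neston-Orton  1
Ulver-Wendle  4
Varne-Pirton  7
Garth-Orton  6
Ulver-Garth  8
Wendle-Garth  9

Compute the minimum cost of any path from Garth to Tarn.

$8

Compare a few routes:
Garth - Orton - Yarm - Tarn: 6+1+2 = 9
Garth - Orton - Neston - Tarn: 6+1+1 = 8
Cheapest is Garth - Orton - Neston - Tarn at $8.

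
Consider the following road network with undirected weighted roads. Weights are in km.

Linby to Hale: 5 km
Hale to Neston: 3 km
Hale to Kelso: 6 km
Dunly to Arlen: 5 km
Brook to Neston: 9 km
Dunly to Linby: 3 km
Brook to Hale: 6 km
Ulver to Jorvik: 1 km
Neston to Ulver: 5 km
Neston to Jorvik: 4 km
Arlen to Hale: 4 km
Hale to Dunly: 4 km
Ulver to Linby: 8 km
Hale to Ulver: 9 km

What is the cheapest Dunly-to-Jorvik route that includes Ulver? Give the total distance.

Best Dunly to Ulver: Dunly → Linby → Ulver costing 11
Shortest Ulver→Jorvik: Ulver → Jorvik = 1
Total via Ulver: 11 + 1 = 12 km.

12 km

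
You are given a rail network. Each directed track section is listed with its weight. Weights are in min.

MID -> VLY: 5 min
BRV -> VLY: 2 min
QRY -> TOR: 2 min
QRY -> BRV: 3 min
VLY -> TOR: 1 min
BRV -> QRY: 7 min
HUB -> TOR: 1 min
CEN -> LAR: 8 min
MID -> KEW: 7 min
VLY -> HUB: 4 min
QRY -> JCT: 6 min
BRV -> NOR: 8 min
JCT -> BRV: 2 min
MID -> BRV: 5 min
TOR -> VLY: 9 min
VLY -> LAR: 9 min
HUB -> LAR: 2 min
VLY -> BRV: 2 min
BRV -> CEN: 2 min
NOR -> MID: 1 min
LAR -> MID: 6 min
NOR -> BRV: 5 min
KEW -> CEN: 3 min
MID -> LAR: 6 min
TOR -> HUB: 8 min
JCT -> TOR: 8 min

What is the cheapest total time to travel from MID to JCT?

18 min

Enumerating some paths:
MID - VLY - BRV - QRY - JCT: 5+2+7+6 = 20
MID - BRV - QRY - JCT: 5+7+6 = 18
The minimum is 18 min via MID - BRV - QRY - JCT.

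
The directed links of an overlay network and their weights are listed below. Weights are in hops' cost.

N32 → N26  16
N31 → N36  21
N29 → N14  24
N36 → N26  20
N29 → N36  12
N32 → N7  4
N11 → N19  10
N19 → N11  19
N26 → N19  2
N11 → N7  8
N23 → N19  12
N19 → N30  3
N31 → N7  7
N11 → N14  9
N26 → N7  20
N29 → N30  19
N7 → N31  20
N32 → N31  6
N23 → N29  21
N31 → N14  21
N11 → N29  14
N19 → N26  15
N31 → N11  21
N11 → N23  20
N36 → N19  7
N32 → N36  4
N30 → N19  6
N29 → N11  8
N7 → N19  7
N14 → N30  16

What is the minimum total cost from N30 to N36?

Compare a few routes:
N30 → N19 → N11 → N29 → N36: 6+19+14+12 = 51
N30 → N19 → N11 → N7 → N31 → N36: 6+19+8+20+21 = 74
The minimum is 51 hops' cost via N30 → N19 → N11 → N29 → N36.

51 hops' cost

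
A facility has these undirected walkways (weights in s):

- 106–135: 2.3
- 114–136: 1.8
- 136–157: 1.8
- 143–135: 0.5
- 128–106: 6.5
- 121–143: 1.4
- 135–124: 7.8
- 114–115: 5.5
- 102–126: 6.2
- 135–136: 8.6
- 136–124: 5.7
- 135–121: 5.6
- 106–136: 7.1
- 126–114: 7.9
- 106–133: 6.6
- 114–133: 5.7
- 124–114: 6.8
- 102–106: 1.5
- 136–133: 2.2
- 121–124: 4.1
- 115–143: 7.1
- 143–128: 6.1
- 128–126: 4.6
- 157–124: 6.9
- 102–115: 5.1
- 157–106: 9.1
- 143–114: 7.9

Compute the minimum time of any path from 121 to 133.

Shortest distances from 121:
121: 0
143: 1.4  (via 121)
135: 1.9  (via 143)
124: 4.1  (via 121)
106: 4.2  (via 135)
102: 5.7  (via 106)
128: 7.5  (via 143)
115: 8.5  (via 143)
114: 9.3  (via 143)
136: 9.8  (via 124)
133: 10.8  (via 106)
Shortest route: 121 → 143 → 135 → 106 → 133 = 10.8 s.

10.8 s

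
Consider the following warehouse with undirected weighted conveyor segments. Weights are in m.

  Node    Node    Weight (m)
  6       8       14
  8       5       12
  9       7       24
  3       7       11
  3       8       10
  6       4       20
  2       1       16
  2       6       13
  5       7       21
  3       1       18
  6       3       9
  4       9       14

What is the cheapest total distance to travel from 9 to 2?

Enumerating some paths:
9 → 7 → 3 → 8 → 6 → 2: 24+11+10+14+13 = 72
9 → 4 → 6 → 2: 14+20+13 = 47
9 → 7 → 3 → 6 → 2: 24+11+9+13 = 57
9 → 7 → 3 → 1 → 2: 24+11+18+16 = 69
Cheapest is 9 → 4 → 6 → 2 at 47 m.

47 m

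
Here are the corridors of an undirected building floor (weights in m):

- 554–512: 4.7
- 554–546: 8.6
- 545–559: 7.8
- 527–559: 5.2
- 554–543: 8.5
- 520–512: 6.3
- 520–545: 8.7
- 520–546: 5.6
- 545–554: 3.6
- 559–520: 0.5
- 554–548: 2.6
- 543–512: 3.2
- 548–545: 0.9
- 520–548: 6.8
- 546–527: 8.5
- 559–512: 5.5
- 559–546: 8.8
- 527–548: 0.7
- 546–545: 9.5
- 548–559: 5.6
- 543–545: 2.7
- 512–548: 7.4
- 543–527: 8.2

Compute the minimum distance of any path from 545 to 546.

9.5 m

Candidate routes:
545 - 546: 9.5 = 9.5
545 - 548 - 527 - 546: 0.9+0.7+8.5 = 10.1
Cheapest is 545 - 546 at 9.5 m.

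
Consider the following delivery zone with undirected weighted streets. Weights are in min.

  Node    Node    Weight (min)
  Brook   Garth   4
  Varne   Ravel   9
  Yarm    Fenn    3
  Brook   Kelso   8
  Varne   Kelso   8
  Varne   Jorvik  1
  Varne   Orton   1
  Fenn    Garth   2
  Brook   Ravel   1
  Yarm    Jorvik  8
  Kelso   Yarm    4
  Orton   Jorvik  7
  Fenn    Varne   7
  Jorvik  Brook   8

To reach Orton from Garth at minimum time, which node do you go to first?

Compare a few routes:
Garth - Brook - Jorvik - Varne - Orton: 4+8+1+1 = 14
Garth - Fenn - Varne - Orton: 2+7+1 = 10
Garth - Brook - Ravel - Varne - Orton: 4+1+9+1 = 15
Garth - Fenn - Yarm - Jorvik - Varne - Orton: 2+3+8+1+1 = 15
The minimum is 10 min via Garth - Fenn - Varne - Orton.
So from Garth the first move is to Fenn.

Fenn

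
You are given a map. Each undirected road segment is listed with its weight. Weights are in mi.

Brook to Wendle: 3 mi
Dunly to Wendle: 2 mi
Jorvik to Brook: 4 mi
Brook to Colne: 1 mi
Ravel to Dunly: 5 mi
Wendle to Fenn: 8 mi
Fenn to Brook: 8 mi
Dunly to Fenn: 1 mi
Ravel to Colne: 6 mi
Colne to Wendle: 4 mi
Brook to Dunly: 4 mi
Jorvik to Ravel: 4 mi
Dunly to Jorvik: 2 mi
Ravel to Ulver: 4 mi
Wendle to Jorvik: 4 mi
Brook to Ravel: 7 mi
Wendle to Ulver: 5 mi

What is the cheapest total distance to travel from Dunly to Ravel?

5 mi

Running Dijkstra from Dunly:
Dunly: 0
Fenn: 1  (via Dunly)
Wendle: 2  (via Dunly)
Jorvik: 2  (via Dunly)
Brook: 4  (via Dunly)
Ravel: 5  (via Dunly)
Shortest route: Dunly–Ravel = 5 mi.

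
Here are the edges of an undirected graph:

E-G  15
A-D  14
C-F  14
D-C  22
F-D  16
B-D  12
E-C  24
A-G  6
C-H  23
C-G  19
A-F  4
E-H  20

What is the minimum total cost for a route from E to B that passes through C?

Shortest E→C: E → C = 24
Best C to B: C → D → B costing 34
Total via C: 24 + 34 = 58.

58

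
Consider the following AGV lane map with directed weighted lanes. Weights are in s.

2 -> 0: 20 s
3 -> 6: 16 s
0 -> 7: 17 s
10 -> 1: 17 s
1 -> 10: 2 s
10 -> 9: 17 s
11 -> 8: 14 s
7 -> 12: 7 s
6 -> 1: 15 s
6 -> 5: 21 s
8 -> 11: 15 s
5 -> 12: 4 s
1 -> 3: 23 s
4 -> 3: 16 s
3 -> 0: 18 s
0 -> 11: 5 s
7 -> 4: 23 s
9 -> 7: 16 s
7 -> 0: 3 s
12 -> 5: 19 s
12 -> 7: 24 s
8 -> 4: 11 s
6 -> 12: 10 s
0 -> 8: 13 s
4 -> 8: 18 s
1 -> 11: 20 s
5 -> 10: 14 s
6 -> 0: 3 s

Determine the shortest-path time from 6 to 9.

34 s

Settle nodes by increasing distance from 6:
6: 0
0: 3  (via 6)
11: 8  (via 0)
12: 10  (via 6)
1: 15  (via 6)
8: 16  (via 0)
10: 17  (via 1)
7: 20  (via 0)
5: 21  (via 6)
4: 27  (via 8)
9: 34  (via 10)
Shortest route: 6 → 1 → 10 → 9 = 34 s.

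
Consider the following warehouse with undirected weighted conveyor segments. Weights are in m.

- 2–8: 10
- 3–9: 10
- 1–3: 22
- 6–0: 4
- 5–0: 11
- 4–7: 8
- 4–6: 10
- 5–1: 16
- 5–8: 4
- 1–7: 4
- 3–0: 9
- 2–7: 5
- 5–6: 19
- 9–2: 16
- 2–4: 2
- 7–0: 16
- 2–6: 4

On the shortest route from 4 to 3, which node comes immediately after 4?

Compare a few routes:
4 → 2 → 9 → 3: 2+16+10 = 28
4 → 6 → 0 → 3: 10+4+9 = 23
4 → 2 → 6 → 0 → 3: 2+4+4+9 = 19
The minimum is 19 m via 4 → 2 → 6 → 0 → 3.
So from 4 the first move is to 2.

2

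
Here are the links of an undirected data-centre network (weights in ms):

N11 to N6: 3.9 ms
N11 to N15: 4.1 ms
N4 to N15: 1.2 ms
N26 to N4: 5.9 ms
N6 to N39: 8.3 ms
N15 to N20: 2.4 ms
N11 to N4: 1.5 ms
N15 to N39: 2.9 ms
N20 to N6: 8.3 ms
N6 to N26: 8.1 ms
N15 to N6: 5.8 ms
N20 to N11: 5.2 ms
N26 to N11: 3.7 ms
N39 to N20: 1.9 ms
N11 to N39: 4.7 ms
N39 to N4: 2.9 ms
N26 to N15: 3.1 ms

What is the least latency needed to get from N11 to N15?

2.7 ms

Compare a few routes:
N11 → N15: 4.1 = 4.1
N11 → N4 → N15: 1.5+1.2 = 2.7
The minimum is 2.7 ms via N11 → N4 → N15.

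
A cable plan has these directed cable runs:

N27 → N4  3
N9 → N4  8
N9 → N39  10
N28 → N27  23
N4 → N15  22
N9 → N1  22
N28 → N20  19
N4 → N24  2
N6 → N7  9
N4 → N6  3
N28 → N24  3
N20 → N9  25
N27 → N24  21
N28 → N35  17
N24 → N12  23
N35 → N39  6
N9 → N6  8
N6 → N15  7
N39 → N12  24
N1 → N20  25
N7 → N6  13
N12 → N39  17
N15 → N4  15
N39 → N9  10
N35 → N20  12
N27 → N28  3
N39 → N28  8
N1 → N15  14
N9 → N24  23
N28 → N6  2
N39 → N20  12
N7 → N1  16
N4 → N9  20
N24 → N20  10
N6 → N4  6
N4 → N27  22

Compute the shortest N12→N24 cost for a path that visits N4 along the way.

Shortest N12→N4: N12–N39–N28–N6–N4 = 33
Shortest N4→N24: N4–N24 = 2
Total via N4: 33 + 2 = 35.

35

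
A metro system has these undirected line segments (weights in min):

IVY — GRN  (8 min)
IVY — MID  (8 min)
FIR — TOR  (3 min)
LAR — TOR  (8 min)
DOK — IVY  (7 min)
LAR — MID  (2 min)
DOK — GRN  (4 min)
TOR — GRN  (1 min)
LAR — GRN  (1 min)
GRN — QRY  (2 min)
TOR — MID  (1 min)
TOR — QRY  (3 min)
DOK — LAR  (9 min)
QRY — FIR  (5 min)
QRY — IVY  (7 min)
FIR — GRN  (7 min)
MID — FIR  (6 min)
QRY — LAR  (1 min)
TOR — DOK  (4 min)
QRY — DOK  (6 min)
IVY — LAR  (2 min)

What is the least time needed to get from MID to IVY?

Enumerating some paths:
MID–TOR–GRN–LAR–IVY: 1+1+1+2 = 5
MID–TOR–QRY–LAR–IVY: 1+3+1+2 = 7
MID–LAR–IVY: 2+2 = 4
MID–TOR–GRN–QRY–LAR–IVY: 1+1+2+1+2 = 7
The minimum is 4 min via MID–LAR–IVY.

4 min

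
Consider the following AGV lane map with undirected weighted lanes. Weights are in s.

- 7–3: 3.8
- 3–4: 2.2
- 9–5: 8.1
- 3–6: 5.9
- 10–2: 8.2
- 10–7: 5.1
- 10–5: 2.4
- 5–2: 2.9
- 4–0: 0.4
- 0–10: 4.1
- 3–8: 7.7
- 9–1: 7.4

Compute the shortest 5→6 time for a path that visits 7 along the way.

17.2 s

Best 5 to 7: 5–10–7 costing 7.5
Shortest 7→6: 7–3–6 = 9.7
Total via 7: 7.5 + 9.7 = 17.2 s.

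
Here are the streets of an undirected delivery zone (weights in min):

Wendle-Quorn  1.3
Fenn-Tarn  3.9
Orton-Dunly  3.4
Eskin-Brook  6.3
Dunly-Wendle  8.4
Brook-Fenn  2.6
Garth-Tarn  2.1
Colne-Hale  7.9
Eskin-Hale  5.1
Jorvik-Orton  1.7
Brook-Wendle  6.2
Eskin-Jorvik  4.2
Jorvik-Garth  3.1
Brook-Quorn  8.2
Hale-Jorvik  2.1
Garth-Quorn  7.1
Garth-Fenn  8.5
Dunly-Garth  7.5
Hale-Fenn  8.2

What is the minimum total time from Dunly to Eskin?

9.3 min

Settle nodes by increasing distance from Dunly:
Dunly: 0
Orton: 3.4  (via Dunly)
Jorvik: 5.1  (via Orton)
Hale: 7.2  (via Jorvik)
Garth: 7.5  (via Dunly)
Wendle: 8.4  (via Dunly)
Eskin: 9.3  (via Jorvik)
Shortest route: Dunly–Orton–Jorvik–Eskin = 9.3 min.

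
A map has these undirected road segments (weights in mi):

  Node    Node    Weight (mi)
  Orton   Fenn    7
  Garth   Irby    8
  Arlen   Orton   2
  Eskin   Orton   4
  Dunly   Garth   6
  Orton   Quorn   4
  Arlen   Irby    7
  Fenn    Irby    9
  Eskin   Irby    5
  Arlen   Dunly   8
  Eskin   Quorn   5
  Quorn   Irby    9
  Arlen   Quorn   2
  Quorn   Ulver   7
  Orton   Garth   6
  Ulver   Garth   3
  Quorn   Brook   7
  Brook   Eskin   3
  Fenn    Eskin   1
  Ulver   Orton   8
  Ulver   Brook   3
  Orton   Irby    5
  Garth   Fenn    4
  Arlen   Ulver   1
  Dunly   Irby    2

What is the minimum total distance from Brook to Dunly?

10 mi

Candidate routes:
Brook - Ulver - Arlen - Orton - Irby - Dunly: 3+1+2+5+2 = 13
Brook - Ulver - Garth - Dunly: 3+3+6 = 12
Brook - Ulver - Arlen - Dunly: 3+1+8 = 12
Brook - Eskin - Irby - Dunly: 3+5+2 = 10
The minimum is 10 mi via Brook - Eskin - Irby - Dunly.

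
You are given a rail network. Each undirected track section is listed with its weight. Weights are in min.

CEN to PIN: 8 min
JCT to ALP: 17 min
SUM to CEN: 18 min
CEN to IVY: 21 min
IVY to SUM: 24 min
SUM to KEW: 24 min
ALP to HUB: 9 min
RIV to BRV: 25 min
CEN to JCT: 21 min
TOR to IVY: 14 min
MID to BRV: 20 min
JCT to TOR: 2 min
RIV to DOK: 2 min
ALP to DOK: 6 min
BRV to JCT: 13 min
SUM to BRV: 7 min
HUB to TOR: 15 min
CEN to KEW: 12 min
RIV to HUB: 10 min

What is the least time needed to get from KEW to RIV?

Running Dijkstra from KEW:
KEW: 0
CEN: 12  (via KEW)
PIN: 20  (via CEN)
SUM: 24  (via KEW)
BRV: 31  (via SUM)
IVY: 33  (via CEN)
JCT: 33  (via CEN)
TOR: 35  (via JCT)
ALP: 50  (via JCT)
HUB: 50  (via TOR)
MID: 51  (via BRV)
RIV: 56  (via BRV)
Shortest route: KEW → SUM → BRV → RIV = 56 min.

56 min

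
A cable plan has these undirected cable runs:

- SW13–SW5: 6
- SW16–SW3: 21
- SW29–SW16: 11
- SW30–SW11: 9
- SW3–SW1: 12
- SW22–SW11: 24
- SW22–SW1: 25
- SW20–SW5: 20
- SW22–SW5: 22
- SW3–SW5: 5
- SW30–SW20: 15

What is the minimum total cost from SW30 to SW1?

52

Running Dijkstra from SW30:
SW30: 0
SW11: 9  (via SW30)
SW20: 15  (via SW30)
SW22: 33  (via SW11)
SW5: 35  (via SW20)
SW3: 40  (via SW5)
SW13: 41  (via SW5)
SW1: 52  (via SW3)
Shortest route: SW30 → SW20 → SW5 → SW3 → SW1 = 52.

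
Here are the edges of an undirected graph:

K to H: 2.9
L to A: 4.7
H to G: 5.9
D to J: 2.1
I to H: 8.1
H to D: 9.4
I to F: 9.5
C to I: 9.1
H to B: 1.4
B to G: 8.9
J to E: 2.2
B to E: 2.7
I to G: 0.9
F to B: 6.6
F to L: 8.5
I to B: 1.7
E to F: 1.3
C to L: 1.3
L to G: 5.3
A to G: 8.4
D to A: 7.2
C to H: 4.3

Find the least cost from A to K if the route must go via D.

Best A to D: A–D costing 7.2
Best D to K: D–J–E–B–H–K costing 11.3
Total via D: 7.2 + 11.3 = 18.5.

18.5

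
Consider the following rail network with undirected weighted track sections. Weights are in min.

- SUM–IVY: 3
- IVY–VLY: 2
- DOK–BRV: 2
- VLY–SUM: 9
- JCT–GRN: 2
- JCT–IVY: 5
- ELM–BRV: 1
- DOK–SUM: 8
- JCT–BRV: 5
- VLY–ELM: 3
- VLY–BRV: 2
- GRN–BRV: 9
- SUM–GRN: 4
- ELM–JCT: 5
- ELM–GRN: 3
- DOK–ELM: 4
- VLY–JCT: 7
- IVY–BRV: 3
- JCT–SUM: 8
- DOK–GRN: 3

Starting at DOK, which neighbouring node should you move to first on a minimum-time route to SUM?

Candidate routes:
DOK–BRV–IVY–SUM: 2+3+3 = 8
DOK–GRN–SUM: 3+4 = 7
Cheapest is DOK–GRN–SUM at 7 min.
So from DOK the first move is to GRN.

GRN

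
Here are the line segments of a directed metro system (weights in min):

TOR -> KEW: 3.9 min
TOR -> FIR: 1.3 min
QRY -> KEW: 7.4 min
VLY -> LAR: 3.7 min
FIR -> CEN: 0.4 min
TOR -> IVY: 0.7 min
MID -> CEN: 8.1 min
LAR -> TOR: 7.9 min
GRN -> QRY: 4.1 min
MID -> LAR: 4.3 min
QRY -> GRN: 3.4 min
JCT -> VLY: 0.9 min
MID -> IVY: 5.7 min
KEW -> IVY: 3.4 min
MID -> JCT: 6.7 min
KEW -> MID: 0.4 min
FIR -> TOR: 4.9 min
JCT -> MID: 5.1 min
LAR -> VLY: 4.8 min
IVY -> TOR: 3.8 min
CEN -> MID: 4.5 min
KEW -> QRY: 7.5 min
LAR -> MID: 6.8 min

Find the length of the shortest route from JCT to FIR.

13.8 min

Compare a few routes:
JCT → VLY → LAR → TOR → FIR: 0.9+3.7+7.9+1.3 = 13.8
JCT → MID → IVY → TOR → FIR: 5.1+5.7+3.8+1.3 = 15.9
Cheapest is JCT → VLY → LAR → TOR → FIR at 13.8 min.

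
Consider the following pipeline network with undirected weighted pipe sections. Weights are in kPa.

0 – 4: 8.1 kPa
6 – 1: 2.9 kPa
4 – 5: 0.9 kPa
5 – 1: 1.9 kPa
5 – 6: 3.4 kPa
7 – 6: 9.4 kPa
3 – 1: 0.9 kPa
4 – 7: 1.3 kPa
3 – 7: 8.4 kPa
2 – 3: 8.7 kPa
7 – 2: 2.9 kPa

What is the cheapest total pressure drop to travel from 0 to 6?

Shortest distances from 0:
0: 0
4: 8.1  (via 0)
5: 9  (via 4)
7: 9.4  (via 4)
1: 10.9  (via 5)
3: 11.8  (via 1)
2: 12.3  (via 7)
6: 12.4  (via 5)
Shortest route: 0–4–5–6 = 12.4 kPa.

12.4 kPa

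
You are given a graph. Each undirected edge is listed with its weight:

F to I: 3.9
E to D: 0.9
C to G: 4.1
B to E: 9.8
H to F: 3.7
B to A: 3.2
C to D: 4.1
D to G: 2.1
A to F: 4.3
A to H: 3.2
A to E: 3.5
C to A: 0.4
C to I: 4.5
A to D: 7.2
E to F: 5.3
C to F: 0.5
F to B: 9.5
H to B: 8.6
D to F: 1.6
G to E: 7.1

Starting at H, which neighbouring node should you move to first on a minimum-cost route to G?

F

Enumerating some paths:
H–A–C–G: 3.2+0.4+4.1 = 7.7
H–F–D–G: 3.7+1.6+2.1 = 7.4
The minimum is 7.4 via H–F–D–G.
So from H the first move is to F.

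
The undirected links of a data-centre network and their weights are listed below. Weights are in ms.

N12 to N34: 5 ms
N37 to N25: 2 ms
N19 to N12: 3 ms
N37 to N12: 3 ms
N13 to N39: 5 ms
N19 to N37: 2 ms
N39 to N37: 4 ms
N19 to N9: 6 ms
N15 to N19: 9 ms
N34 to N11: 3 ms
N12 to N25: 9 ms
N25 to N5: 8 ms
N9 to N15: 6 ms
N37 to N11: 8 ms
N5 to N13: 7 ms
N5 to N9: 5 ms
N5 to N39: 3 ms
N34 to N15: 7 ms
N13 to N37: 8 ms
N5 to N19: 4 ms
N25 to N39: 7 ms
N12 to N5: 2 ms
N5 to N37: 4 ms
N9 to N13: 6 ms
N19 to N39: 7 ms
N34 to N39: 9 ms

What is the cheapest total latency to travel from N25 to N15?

Settle nodes by increasing distance from N25:
N25: 0
N37: 2  (via N25)
N19: 4  (via N37)
N12: 5  (via N37)
N5: 6  (via N37)
N39: 6  (via N37)
N34: 10  (via N12)
N11: 10  (via N37)
N9: 10  (via N19)
N13: 10  (via N37)
N15: 13  (via N19)
Shortest route: N25–N37–N19–N15 = 13 ms.

13 ms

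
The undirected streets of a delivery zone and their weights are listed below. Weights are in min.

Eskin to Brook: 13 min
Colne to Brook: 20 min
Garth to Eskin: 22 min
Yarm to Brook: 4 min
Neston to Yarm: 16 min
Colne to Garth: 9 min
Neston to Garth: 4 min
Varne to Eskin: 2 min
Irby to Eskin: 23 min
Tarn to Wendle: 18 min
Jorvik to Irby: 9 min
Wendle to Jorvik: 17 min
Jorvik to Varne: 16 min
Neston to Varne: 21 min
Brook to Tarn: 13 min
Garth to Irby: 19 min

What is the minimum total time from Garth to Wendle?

45 min

Compare a few routes:
Garth → Neston → Yarm → Brook → Tarn → Wendle: 4+16+4+13+18 = 55
Garth → Eskin → Varne → Jorvik → Wendle: 22+2+16+17 = 57
Garth → Irby → Jorvik → Wendle: 19+9+17 = 45
Cheapest is Garth → Irby → Jorvik → Wendle at 45 min.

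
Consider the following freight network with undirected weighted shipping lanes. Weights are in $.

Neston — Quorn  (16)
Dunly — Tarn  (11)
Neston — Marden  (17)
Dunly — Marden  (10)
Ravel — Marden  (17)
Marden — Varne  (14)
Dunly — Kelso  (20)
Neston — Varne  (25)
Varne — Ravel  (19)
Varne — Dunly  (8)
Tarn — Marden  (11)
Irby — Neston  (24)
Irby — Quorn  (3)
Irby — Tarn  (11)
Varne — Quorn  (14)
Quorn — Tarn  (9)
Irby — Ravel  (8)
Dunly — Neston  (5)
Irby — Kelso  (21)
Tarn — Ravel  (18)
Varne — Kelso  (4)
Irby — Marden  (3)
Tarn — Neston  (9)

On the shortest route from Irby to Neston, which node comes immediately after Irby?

Marden

Enumerating some paths:
Irby - Quorn - Neston: 3+16 = 19
Irby - Marden - Dunly - Neston: 3+10+5 = 18
The minimum is $18 via Irby - Marden - Dunly - Neston.
So from Irby the first move is to Marden.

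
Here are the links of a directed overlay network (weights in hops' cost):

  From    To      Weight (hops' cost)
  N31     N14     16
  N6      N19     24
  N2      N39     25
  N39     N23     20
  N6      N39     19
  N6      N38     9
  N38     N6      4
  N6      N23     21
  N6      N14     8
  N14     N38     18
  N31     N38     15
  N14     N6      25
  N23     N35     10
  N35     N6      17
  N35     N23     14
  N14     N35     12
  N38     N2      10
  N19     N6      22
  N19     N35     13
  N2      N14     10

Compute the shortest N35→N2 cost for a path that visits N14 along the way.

53 hops' cost

Best N35 to N14: N35 → N6 → N14 costing 25
Shortest N14→N2: N14 → N38 → N2 = 28
Total via N14: 25 + 28 = 53 hops' cost.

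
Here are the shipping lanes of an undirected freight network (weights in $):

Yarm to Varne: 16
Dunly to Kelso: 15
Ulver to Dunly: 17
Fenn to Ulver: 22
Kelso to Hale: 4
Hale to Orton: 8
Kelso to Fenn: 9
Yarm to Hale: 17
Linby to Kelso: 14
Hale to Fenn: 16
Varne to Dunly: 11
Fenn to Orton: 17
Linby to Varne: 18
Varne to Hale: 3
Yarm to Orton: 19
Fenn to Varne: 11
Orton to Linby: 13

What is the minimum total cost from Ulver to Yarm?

$44

Running Dijkstra from Ulver:
Ulver: 0
Dunly: 17  (via Ulver)
Fenn: 22  (via Ulver)
Varne: 28  (via Dunly)
Hale: 31  (via Varne)
Kelso: 31  (via Fenn)
Orton: 39  (via Fenn)
Yarm: 44  (via Varne)
Shortest route: Ulver → Dunly → Varne → Yarm = $44.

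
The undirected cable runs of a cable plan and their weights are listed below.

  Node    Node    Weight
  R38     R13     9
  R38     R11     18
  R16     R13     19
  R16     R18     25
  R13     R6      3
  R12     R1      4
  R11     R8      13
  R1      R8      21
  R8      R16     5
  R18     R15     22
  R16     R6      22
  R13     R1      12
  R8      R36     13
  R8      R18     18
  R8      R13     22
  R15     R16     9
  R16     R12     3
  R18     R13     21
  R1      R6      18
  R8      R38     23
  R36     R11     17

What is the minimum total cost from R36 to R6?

38

Enumerating some paths:
R36 - R8 - R16 - R12 - R1 - R13 - R6: 13+5+3+4+12+3 = 40
R36 - R8 - R13 - R6: 13+22+3 = 38
Cheapest is R36 - R8 - R13 - R6 at 38.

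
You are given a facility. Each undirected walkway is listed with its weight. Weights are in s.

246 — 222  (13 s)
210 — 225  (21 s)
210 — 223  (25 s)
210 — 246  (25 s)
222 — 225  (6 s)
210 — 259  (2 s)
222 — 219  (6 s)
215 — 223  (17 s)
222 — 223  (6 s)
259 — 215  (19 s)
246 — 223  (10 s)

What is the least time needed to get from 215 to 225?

29 s

Candidate routes:
215 → 223 → 222 → 225: 17+6+6 = 29
215 → 259 → 210 → 225: 19+2+21 = 42
Cheapest is 215 → 223 → 222 → 225 at 29 s.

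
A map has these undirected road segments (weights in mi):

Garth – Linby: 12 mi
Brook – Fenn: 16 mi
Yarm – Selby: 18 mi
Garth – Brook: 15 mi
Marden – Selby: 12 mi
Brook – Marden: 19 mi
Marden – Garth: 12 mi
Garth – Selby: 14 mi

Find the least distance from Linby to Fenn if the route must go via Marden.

59 mi

Best Linby to Marden: Linby → Garth → Marden costing 24
Shortest Marden→Fenn: Marden → Brook → Fenn = 35
Total via Marden: 24 + 35 = 59 mi.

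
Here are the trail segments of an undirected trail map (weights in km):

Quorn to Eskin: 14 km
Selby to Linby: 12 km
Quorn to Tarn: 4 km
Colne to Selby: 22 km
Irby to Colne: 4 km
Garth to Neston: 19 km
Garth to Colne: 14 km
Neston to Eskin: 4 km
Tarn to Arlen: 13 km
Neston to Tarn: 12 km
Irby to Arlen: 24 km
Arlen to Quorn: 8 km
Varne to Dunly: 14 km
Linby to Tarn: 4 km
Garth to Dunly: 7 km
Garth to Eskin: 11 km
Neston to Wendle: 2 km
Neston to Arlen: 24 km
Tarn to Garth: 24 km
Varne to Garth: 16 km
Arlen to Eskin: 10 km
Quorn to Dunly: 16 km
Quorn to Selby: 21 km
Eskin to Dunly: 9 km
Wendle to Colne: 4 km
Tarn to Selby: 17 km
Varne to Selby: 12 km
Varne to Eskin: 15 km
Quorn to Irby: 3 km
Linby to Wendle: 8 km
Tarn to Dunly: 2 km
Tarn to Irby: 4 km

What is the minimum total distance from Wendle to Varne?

21 km

Settle nodes by increasing distance from Wendle:
Wendle: 0
Neston: 2  (via Wendle)
Colne: 4  (via Wendle)
Eskin: 6  (via Neston)
Irby: 8  (via Colne)
Linby: 8  (via Wendle)
Quorn: 11  (via Irby)
Tarn: 12  (via Irby)
Dunly: 14  (via Tarn)
Arlen: 16  (via Eskin)
Garth: 17  (via Eskin)
Selby: 20  (via Linby)
Varne: 21  (via Eskin)
Shortest route: Wendle → Neston → Eskin → Varne = 21 km.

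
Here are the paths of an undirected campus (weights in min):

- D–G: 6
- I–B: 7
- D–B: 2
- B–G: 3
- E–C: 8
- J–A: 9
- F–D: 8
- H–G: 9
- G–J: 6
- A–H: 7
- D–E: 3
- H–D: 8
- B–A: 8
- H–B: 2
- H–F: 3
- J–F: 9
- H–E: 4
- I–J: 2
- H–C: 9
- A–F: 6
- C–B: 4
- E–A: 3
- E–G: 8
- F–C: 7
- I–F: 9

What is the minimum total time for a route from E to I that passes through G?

16 min

Best E to G: E–G costing 8
Shortest G→I: G–J–I = 8
Total via G: 8 + 8 = 16 min.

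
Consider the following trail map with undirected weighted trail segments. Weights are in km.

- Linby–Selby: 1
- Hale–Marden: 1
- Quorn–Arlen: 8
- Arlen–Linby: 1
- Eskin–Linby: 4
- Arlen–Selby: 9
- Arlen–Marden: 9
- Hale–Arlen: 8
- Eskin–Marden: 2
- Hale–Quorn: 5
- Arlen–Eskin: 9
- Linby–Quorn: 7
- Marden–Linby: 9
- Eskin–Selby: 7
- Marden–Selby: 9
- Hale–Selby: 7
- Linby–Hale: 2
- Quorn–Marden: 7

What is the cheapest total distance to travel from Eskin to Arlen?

Running Dijkstra from Eskin:
Eskin: 0
Marden: 2  (via Eskin)
Hale: 3  (via Marden)
Linby: 4  (via Eskin)
Selby: 5  (via Linby)
Arlen: 5  (via Linby)
Shortest route: Eskin–Linby–Arlen = 5 km.

5 km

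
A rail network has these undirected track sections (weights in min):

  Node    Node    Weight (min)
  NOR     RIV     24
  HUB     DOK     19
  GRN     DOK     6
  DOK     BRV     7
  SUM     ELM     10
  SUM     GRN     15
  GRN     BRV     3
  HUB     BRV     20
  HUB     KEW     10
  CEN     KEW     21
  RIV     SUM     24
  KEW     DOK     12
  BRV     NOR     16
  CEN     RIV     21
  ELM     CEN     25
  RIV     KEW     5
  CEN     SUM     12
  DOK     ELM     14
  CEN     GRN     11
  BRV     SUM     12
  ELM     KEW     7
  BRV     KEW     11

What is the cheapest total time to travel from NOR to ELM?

34 min

Compare a few routes:
NOR–RIV–KEW–ELM: 24+5+7 = 36
NOR–BRV–DOK–ELM: 16+7+14 = 37
NOR–BRV–KEW–ELM: 16+11+7 = 34
The minimum is 34 min via NOR–BRV–KEW–ELM.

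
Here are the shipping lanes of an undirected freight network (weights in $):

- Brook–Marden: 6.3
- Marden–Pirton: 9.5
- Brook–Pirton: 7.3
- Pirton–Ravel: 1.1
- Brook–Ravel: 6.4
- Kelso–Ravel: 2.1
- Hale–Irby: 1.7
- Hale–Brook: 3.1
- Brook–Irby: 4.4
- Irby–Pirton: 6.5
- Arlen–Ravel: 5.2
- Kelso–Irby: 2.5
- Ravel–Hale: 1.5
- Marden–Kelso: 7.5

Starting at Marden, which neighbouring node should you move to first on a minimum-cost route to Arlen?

Kelso

Compare a few routes:
Marden - Kelso - Ravel - Arlen: 7.5+2.1+5.2 = 14.8
Marden - Pirton - Ravel - Arlen: 9.5+1.1+5.2 = 15.8
The minimum is $14.8 via Marden - Kelso - Ravel - Arlen.
So from Marden the first move is to Kelso.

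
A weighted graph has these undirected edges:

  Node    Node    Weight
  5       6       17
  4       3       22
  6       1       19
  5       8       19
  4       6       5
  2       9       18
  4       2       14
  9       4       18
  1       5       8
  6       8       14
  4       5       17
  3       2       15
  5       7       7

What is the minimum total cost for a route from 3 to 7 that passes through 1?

Best 3 to 1: 3 → 4 → 6 → 1 costing 46
Best 1 to 7: 1 → 5 → 7 costing 15
Total via 1: 46 + 15 = 61.

61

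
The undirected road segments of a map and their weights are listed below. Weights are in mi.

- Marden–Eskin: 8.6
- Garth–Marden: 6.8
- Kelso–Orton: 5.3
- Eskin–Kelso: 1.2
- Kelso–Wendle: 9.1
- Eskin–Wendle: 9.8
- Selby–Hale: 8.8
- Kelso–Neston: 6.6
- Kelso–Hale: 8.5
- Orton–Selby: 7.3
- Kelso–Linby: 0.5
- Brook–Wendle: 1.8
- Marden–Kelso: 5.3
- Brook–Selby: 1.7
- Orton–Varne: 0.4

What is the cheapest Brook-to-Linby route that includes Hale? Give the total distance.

Best Brook to Hale: Brook → Selby → Hale costing 10.5
Best Hale to Linby: Hale → Kelso → Linby costing 9
Total via Hale: 10.5 + 9 = 19.5 mi.

19.5 mi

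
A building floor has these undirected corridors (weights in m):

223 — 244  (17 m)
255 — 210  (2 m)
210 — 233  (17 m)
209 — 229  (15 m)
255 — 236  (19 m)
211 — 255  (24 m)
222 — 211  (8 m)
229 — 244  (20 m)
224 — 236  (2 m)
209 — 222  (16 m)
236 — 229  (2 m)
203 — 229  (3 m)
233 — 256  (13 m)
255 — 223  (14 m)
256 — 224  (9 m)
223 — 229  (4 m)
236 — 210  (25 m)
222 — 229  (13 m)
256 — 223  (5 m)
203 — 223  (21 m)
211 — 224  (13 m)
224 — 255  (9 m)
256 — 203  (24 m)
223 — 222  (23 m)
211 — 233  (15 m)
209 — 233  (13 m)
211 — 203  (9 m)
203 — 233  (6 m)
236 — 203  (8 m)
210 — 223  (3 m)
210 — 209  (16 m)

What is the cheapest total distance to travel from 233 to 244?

Enumerating some paths:
233 → 203 → 229 → 244: 6+3+20 = 29
233 → 203 → 229 → 223 → 244: 6+3+4+17 = 30
233 → 256 → 223 → 244: 13+5+17 = 35
The minimum is 29 m via 233 → 203 → 229 → 244.

29 m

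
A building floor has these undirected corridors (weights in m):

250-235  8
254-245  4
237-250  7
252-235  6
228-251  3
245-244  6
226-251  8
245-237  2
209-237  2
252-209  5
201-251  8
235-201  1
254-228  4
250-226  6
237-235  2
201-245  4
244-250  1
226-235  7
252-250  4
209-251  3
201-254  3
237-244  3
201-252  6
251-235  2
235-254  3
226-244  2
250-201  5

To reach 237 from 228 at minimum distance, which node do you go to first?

Enumerating some paths:
228–251–209–237: 3+3+2 = 8
228–251–235–237: 3+2+2 = 7
The minimum is 7 m via 228–251–235–237.
So from 228 the first move is to 251.

251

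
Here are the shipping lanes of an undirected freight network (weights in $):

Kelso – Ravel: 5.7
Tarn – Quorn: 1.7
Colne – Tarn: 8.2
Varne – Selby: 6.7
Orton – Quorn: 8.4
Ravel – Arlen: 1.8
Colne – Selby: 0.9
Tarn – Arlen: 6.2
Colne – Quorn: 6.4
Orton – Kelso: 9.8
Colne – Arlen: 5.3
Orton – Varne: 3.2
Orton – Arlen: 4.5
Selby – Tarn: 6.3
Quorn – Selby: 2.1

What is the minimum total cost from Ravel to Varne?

Candidate routes:
Ravel–Kelso–Orton–Varne: 5.7+9.8+3.2 = 18.7
Ravel–Arlen–Orton–Varne: 1.8+4.5+3.2 = 9.5
Ravel–Arlen–Colne–Selby–Varne: 1.8+5.3+0.9+6.7 = 14.7
Ravel–Arlen–Tarn–Quorn–Selby–Varne: 1.8+6.2+1.7+2.1+6.7 = 18.5
The minimum is $9.5 via Ravel–Arlen–Orton–Varne.

$9.5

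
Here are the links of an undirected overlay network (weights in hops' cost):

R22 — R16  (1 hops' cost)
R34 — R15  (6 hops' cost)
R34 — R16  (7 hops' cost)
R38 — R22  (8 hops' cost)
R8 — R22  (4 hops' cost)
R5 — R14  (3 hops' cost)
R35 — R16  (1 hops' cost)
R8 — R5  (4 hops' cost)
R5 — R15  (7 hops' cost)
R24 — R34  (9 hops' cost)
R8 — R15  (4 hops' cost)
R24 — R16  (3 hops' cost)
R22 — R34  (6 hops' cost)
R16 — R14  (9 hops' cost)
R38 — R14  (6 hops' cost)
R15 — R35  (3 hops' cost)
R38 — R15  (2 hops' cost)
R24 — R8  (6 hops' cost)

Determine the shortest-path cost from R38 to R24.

Compare a few routes:
R38 - R22 - R16 - R24: 8+1+3 = 12
R38 - R15 - R8 - R24: 2+4+6 = 12
R38 - R15 - R35 - R16 - R24: 2+3+1+3 = 9
The minimum is 9 hops' cost via R38 - R15 - R35 - R16 - R24.

9 hops' cost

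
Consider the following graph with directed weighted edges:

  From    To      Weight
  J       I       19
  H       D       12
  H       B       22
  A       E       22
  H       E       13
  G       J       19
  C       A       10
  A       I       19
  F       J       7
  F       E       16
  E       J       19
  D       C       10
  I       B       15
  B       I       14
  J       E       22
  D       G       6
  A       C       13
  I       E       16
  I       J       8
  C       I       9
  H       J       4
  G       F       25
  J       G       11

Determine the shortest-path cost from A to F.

Settle nodes by increasing distance from A:
A: 0
C: 13  (via A)
I: 19  (via A)
E: 22  (via A)
J: 27  (via I)
B: 34  (via I)
G: 38  (via J)
F: 63  (via G)
Shortest route: A–I–J–G–F = 63.

63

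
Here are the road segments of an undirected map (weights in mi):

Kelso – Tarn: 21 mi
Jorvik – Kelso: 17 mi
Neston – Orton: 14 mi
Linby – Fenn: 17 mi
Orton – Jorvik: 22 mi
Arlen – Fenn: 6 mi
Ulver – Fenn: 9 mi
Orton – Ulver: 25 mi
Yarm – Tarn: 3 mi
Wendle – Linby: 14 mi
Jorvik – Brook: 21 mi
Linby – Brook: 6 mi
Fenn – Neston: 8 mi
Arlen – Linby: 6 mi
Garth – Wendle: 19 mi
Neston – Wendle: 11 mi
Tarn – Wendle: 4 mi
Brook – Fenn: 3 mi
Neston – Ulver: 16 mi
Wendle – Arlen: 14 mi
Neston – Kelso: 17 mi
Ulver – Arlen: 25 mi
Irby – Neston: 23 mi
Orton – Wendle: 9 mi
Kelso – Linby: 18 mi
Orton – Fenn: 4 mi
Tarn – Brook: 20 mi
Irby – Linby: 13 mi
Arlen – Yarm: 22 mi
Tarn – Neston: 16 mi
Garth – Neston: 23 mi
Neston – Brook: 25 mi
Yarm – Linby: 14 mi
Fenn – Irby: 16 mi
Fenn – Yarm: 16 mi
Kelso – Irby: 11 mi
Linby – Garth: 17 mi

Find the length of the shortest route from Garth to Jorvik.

44 mi

Compare a few routes:
Garth–Linby–Kelso–Jorvik: 17+18+17 = 52
Garth–Linby–Brook–Jorvik: 17+6+21 = 44
Garth–Wendle–Orton–Jorvik: 19+9+22 = 50
Garth–Linby–Brook–Fenn–Orton–Jorvik: 17+6+3+4+22 = 52
Cheapest is Garth–Linby–Brook–Jorvik at 44 mi.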